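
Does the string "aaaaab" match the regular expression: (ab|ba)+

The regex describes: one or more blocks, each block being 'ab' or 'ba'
No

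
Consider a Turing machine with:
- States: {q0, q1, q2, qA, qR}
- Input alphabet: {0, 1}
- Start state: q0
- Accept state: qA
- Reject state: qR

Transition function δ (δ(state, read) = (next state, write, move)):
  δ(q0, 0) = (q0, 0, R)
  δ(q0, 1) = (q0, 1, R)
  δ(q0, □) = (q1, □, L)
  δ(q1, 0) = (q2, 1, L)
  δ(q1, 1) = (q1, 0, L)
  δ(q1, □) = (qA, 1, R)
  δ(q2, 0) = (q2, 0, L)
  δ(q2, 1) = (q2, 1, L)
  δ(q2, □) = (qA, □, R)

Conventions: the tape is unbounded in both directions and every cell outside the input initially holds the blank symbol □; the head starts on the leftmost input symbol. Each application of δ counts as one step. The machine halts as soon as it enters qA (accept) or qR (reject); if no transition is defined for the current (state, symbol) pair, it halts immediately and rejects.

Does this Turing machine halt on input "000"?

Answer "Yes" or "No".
Step 0: [q0]000 (head at position 0)
Step 1: δ(q0, 0) = (q0, 0, R)  ⊢  0[q0]00 (head at position 1)
Step 2: δ(q0, 0) = (q0, 0, R)  ⊢  00[q0]0 (head at position 2)
Step 3: δ(q0, 0) = (q0, 0, R)  ⊢  000[q0]□ (head at position 3)
Step 4: δ(q0, □) = (q1, □, L)  ⊢  00[q1]0□ (head at position 2)
Step 5: δ(q1, 0) = (q2, 1, L)  ⊢  0[q2]01□ (head at position 1)
Step 6: δ(q2, 0) = (q2, 0, L)  ⊢  [q2]001□ (head at position 0)
Step 7: δ(q2, 0) = (q2, 0, L)  ⊢  [q2]□001□ (head at position -1)
Step 8: δ(q2, □) = (qA, □, R)  ⊢  □[qA]001□ (head at position 0)
The machine is in qA, so it halts and accepts.
It halts after 8 steps.

Final answer: Yes - halts after 8 steps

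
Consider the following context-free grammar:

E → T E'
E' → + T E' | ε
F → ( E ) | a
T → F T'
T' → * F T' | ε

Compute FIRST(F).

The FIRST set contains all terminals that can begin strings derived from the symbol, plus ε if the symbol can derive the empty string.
FIRST(F): F → ( E ) contributes '(' and F → a contributes 'a', so FIRST(F) = {(, a}. F is not nullable.

Final answer: {(, a}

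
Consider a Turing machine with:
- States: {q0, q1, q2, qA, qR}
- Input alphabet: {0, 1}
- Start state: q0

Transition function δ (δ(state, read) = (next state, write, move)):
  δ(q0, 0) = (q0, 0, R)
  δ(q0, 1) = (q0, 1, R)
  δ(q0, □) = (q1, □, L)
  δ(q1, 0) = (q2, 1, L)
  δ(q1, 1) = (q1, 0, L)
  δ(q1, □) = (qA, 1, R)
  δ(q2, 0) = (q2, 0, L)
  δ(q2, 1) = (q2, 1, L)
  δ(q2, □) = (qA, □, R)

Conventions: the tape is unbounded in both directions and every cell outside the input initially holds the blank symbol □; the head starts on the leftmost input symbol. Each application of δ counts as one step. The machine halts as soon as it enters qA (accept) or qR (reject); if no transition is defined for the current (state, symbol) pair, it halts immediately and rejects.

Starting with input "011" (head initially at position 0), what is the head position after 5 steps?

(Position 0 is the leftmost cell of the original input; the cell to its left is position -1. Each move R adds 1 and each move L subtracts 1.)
Step 0: [q0]011 (head at position 0)
Step 1: δ(q0, 0) = (q0, 0, R)  ⊢  0[q0]11 (head at position 1)
Step 2: δ(q0, 1) = (q0, 1, R)  ⊢  01[q0]1 (head at position 2)
Step 3: δ(q0, 1) = (q0, 1, R)  ⊢  011[q0]□ (head at position 3)
Step 4: δ(q0, □) = (q1, □, L)  ⊢  01[q1]1□ (head at position 2)
Step 5: δ(q1, 1) = (q1, 0, L)  ⊢  0[q1]10□ (head at position 1)
Head position after 5 steps: 1

Final answer: Position 1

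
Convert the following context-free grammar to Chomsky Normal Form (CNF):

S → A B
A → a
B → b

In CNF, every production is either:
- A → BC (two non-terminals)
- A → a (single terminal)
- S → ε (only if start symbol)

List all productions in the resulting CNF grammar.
The grammar has no ε-productions or unit productions to eliminate.
S → A B is already in CNF (two non-terminals) – keep it.
A → a is already in CNF (single terminal) – keep it.
B → b is already in CNF (single terminal) – keep it.
Resulting CNF grammar (3 productions): A → a; B → b; S → A B

Final answer: A → a; B → b; S → A B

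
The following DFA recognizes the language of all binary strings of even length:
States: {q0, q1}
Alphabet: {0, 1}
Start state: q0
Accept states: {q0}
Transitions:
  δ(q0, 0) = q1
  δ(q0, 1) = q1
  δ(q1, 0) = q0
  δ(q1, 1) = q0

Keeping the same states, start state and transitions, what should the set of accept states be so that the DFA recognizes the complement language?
The DFA is complete (every state has a transition on every symbol), so the complement
is recognized by the same DFA with accepting and non-accepting states swapped.
Original accept states: {q0}
Complement accept states = All states - Original accept states
= {q0, q1} - {q0}
= {q1}
Complement language: strings of ODD length

Final answer: {q1}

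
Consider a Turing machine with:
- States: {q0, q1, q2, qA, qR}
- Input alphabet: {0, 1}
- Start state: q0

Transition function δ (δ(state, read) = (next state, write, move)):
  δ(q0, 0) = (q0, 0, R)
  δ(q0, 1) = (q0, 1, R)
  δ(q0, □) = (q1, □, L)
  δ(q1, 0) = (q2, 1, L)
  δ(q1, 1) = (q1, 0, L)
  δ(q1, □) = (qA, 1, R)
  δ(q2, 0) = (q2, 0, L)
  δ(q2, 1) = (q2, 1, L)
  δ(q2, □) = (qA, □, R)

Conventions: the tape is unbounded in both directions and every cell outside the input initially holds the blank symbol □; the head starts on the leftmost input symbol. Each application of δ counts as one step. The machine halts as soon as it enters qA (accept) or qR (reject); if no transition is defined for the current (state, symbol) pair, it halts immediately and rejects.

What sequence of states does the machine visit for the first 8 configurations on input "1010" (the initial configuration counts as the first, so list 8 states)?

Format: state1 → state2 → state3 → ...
Step 0: [q0]1010 (head at position 0)
Step 1: δ(q0, 1) = (q0, 1, R)  ⊢  1[q0]010 (head at position 1)
Step 2: δ(q0, 0) = (q0, 0, R)  ⊢  10[q0]10 (head at position 2)
Step 3: δ(q0, 1) = (q0, 1, R)  ⊢  101[q0]0 (head at position 3)
Step 4: δ(q0, 0) = (q0, 0, R)  ⊢  1010[q0]□ (head at position 4)
Step 5: δ(q0, □) = (q1, □, L)  ⊢  101[q1]0□ (head at position 3)
Step 6: δ(q1, 0) = (q2, 1, L)  ⊢  10[q2]11□ (head at position 2)
Step 7: δ(q2, 1) = (q2, 1, L)  ⊢  1[q2]011□ (head at position 1)
Reading off the states of these 8 configurations: q0 → q0 → q0 → q0 → q0 → q1 → q2 → q2

Final answer: q0 → q0 → q0 → q0 → q0 → q1 → q2 → q2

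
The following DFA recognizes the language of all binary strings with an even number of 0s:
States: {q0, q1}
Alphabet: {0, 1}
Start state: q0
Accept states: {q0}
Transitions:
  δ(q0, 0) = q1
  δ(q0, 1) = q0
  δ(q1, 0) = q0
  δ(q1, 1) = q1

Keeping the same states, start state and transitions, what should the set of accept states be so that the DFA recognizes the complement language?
The DFA is complete (every state has a transition on every symbol), so the complement
is recognized by the same DFA with accepting and non-accepting states swapped.
Original accept states: {q0}
Complement accept states = All states - Original accept states
= {q0, q1} - {q0}
= {q1}
Complement language: strings with an ODD number of 0s

Final answer: {q1}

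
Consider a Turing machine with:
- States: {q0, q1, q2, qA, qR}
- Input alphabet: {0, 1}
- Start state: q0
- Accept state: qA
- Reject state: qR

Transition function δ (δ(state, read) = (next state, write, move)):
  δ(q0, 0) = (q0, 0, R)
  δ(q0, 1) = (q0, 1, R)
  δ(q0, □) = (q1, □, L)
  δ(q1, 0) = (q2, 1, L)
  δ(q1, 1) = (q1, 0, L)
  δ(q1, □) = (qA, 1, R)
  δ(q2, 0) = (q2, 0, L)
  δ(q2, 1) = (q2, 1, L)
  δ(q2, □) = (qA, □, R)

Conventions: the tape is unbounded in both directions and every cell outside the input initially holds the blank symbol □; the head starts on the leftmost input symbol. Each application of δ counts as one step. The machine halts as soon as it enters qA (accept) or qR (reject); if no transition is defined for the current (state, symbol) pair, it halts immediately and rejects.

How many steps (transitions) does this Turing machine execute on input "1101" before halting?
Step 0: [q0]1101 (head at position 0)
Step 1: δ(q0, 1) = (q0, 1, R)  ⊢  1[q0]101 (head at position 1)
Step 2: δ(q0, 1) = (q0, 1, R)  ⊢  11[q0]01 (head at position 2)
Step 3: δ(q0, 0) = (q0, 0, R)  ⊢  110[q0]1 (head at position 3)
Step 4: δ(q0, 1) = (q0, 1, R)  ⊢  1101[q0]□ (head at position 4)
Step 5: δ(q0, □) = (q1, □, L)  ⊢  110[q1]1□ (head at position 3)
Step 6: δ(q1, 1) = (q1, 0, L)  ⊢  11[q1]00□ (head at position 2)
Step 7: δ(q1, 0) = (q2, 1, L)  ⊢  1[q2]110□ (head at position 1)
Step 8: δ(q2, 1) = (q2, 1, L)  ⊢  [q2]1110□ (head at position 0)
Step 9: δ(q2, 1) = (q2, 1, L)  ⊢  [q2]□1110□ (head at position -1)
Step 10: δ(q2, □) = (qA, □, R)  ⊢  □[qA]1110□ (head at position 0)
The machine is in qA, so it halts and accepts.
Number of transitions executed: 10.

Final answer: 10 steps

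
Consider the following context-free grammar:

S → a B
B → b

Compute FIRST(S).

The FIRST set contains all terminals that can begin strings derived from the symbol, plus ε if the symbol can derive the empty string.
S has the single production S → a B, whose right-hand side begins with the terminal a. So FIRST(S) = {a}.

Final answer: {a}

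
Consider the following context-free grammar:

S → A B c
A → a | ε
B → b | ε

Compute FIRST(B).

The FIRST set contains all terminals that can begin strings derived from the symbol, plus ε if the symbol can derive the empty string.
B → b contributes b; B → ε makes B nullable, contributing ε. FIRST(B) = {b, ε}.

Final answer: {b, ε}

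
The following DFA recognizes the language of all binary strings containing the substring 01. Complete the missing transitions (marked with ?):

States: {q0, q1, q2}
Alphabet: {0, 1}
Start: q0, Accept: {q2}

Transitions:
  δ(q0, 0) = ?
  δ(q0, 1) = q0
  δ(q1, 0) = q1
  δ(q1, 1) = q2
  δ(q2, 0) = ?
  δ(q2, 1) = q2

What each state remembers (consistent with the given transitions and accept states):
  q0: 01 not seen yet and the last symbol was not 0
  q1: 01 not seen yet and the last symbol was 0
  q2: the substring 01 has already been seen
Filling in the missing entries:
  δ(q0, 0): in q0 (01 not seen yet and the last symbol was not 0), after reading 0 we have: 01 not seen yet and the last symbol was 0 → q1
  δ(q2, 0): in q2 (the substring 01 has already been seen), after reading 0 we have: the substring 01 has already been seen → q2

Final answer: δ(q0, 0) = q1; δ(q2, 0) = q2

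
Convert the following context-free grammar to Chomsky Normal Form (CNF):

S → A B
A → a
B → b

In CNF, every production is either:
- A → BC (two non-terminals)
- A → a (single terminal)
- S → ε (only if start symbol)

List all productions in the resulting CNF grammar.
The grammar has no ε-productions or unit productions to eliminate.
S → A B is already in CNF (two non-terminals) – keep it.
A → a is already in CNF (single terminal) – keep it.
B → b is already in CNF (single terminal) – keep it.
Resulting CNF grammar (3 productions): A → a; B → b; S → A B

Final answer: A → a; B → b; S → A B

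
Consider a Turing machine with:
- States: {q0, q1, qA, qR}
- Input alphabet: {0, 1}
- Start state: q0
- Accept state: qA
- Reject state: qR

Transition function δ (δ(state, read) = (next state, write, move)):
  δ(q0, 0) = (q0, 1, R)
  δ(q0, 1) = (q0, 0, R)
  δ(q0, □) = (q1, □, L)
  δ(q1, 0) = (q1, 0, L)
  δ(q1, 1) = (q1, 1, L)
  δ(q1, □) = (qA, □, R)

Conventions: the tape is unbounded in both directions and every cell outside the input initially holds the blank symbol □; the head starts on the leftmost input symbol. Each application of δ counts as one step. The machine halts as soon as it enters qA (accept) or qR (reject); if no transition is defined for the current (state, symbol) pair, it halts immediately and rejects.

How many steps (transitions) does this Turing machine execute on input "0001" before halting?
Step 0: [q0]0001 (head at position 0)
Step 1: δ(q0, 0) = (q0, 1, R)  ⊢  1[q0]001 (head at position 1)
Step 2: δ(q0, 0) = (q0, 1, R)  ⊢  11[q0]01 (head at position 2)
Step 3: δ(q0, 0) = (q0, 1, R)  ⊢  111[q0]1 (head at position 3)
Step 4: δ(q0, 1) = (q0, 0, R)  ⊢  1110[q0]□ (head at position 4)
Step 5: δ(q0, □) = (q1, □, L)  ⊢  111[q1]0□ (head at position 3)
Step 6: δ(q1, 0) = (q1, 0, L)  ⊢  11[q1]10□ (head at position 2)
Step 7: δ(q1, 1) = (q1, 1, L)  ⊢  1[q1]110□ (head at position 1)
Step 8: δ(q1, 1) = (q1, 1, L)  ⊢  [q1]1110□ (head at position 0)
Step 9: δ(q1, 1) = (q1, 1, L)  ⊢  [q1]□1110□ (head at position -1)
Step 10: δ(q1, □) = (qA, □, R)  ⊢  □[qA]1110□ (head at position 0)
The machine is in qA, so it halts and accepts.
Number of transitions executed: 10.

Final answer: 10 steps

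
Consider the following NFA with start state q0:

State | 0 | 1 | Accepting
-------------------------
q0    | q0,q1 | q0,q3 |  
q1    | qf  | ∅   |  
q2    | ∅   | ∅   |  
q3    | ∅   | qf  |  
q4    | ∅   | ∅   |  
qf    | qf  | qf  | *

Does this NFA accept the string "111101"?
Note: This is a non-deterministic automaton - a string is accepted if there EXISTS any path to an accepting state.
Track the set of states the NFA could be in: start {q0}
Read '1': {q0} → {q0, q3}
Read '1': {q0, q3} → {q0, q3, qf}
Read '1': {q0, q3, qf} → {q0, q3, qf}
Read '1': {q0, q3, qf} → {q0, q3, qf}
Read '0': {q0, q3, qf} → {q0, q1, qf}
Read '1': {q0, q1, qf} → {q0, q3, qf}
Final set {q0, q3, qf} contains accepting state(s) {qf} → accepted.

Final answer: Yes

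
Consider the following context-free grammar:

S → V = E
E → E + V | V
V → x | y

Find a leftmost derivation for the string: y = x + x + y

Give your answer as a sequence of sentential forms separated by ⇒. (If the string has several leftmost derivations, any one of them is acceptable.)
Start with S.
Step 1: the leftmost non-terminal is S; apply S → V = E:  V = E
Step 2: the leftmost non-terminal is V; apply V → y:  y = E
Step 3: the leftmost non-terminal is E; apply E → E + V:  y = E + V
Step 4: the leftmost non-terminal is E; apply E → E + V:  y = E + V + V
Step 5: the leftmost non-terminal is E; apply E → V:  y = V + V + V
Step 6: the leftmost non-terminal is V; apply V → x:  y = x + V + V
Step 7: the leftmost non-terminal is V; apply V → x:  y = x + x + V
Step 8: the leftmost non-terminal is V; apply V → y:  y = x + x + y

Final answer: S ⇒ V = E ⇒ y = E ⇒ y = E + V ⇒ y = E + V + V ⇒ y = V + V + V ⇒ y = x + V + V ⇒ y = x + x + V ⇒ y = x + x + y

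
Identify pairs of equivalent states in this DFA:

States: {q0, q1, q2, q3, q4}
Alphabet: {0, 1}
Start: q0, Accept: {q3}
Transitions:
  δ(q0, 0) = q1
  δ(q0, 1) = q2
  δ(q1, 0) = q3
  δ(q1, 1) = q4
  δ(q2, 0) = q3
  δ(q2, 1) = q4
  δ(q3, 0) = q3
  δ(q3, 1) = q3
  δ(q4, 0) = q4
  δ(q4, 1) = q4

Using the table-filling algorithm:
Round 0 – mark pairs where exactly one state is accepting: (q0,q3), (q1,q3), (q2,q3), (q3,q4)
Round 1 – newly marked: (q0,q1) [on 0: q1 vs q3, already marked]; (q0,q2) [on 0: q1 vs q3, already marked]; (q1,q4) [on 0: q3 vs q4, already marked]; (q2,q4) [on 0: q3 vs q4, already marked]
Round 2 – newly marked: (q0,q4) [on 0: q1 vs q4, already marked]
No further pairs can be marked.
(q1, q2) unmarked: δ(q1,0)=q3, δ(q2,0)=q3; δ(q1,1)=q4, δ(q2,1)=q4 → equivalent
Equivalent pairs: (q1, q2)

Final answer: Equivalent pairs: (q1, q2)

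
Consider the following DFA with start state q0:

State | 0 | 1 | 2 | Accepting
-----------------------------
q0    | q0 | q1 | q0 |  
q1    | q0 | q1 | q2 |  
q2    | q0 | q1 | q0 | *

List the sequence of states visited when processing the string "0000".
q0 → q0 → q0 → q0 → q0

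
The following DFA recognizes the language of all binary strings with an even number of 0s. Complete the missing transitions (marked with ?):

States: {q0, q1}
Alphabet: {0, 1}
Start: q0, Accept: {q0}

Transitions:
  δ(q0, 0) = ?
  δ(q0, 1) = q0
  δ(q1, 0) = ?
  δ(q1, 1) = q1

What each state remembers (consistent with the given transitions and accept states):
  q0: an even number of 0s has been read so far
  q1: an odd number of 0s has been read so far
Filling in the missing entries:
  δ(q0, 0): in q0 (an even number of 0s has been read so far), after reading 0 we have: an odd number of 0s has been read so far → q1
  δ(q1, 0): in q1 (an odd number of 0s has been read so far), after reading 0 we have: an even number of 0s has been read so far → q0

Final answer: δ(q0, 0) = q1; δ(q1, 0) = q0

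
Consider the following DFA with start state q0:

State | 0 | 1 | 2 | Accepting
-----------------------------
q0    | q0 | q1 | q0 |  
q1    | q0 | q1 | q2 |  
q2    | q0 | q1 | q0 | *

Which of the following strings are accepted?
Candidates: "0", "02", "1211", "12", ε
"0": q0 → q0; q0 is not accepting → rejected
"02": q0 → q0 → q0; q0 is not accepting → rejected
"1211": q0 → q1 → q2 → q1 → q1; q1 is not accepting → rejected
"12": q0 → q1 → q2; q2 is accepting → accepted
ε: q0; q0 is not accepting → rejected

Final answer: "12"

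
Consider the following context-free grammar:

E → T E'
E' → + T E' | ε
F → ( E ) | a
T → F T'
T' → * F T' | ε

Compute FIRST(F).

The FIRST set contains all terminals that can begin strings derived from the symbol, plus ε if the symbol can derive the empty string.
FIRST(F): F → ( E ) contributes '(' and F → a contributes 'a', so FIRST(F) = {(, a}. F is not nullable.

Final answer: {(, a}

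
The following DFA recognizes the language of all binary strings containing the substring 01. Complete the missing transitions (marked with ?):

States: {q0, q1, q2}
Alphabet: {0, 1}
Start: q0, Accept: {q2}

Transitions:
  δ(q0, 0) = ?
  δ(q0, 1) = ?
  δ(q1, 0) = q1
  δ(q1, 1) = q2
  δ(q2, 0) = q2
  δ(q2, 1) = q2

What each state remembers (consistent with the given transitions and accept states):
  q0: 01 not seen yet and the last symbol was not 0
  q1: 01 not seen yet and the last symbol was 0
  q2: the substring 01 has already been seen
Filling in the missing entries:
  δ(q0, 0): in q0 (01 not seen yet and the last symbol was not 0), after reading 0 we have: 01 not seen yet and the last symbol was 0 → q1
  δ(q0, 1): in q0 (01 not seen yet and the last symbol was not 0), after reading 1 we have: 01 not seen yet and the last symbol was not 0 → q0

Final answer: δ(q0, 0) = q1; δ(q0, 1) = q0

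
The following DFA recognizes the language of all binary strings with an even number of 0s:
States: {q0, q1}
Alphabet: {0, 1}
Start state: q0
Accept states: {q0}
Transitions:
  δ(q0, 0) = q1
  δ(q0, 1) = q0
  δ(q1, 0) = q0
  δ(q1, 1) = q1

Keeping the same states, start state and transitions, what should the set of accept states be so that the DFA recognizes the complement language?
The DFA is complete (every state has a transition on every symbol), so the complement
is recognized by the same DFA with accepting and non-accepting states swapped.
Original accept states: {q0}
Complement accept states = All states - Original accept states
= {q0, q1} - {q0}
= {q1}
Complement language: strings with an ODD number of 0s

Final answer: {q1}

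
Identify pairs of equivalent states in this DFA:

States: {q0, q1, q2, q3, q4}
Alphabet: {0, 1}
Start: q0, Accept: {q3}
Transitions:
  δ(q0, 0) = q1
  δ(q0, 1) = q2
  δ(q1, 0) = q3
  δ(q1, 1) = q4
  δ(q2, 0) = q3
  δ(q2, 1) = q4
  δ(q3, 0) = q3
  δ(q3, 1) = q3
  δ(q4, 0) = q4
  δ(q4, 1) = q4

Using the table-filling algorithm:
Round 0 – mark pairs where exactly one state is accepting: (q0,q3), (q1,q3), (q2,q3), (q3,q4)
Round 1 – newly marked: (q0,q1) [on 0: q1 vs q3, already marked]; (q0,q2) [on 0: q1 vs q3, already marked]; (q1,q4) [on 0: q3 vs q4, already marked]; (q2,q4) [on 0: q3 vs q4, already marked]
Round 2 – newly marked: (q0,q4) [on 0: q1 vs q4, already marked]
No further pairs can be marked.
(q1, q2) unmarked: δ(q1,0)=q3, δ(q2,0)=q3; δ(q1,1)=q4, δ(q2,1)=q4 → equivalent
Equivalent pairs: (q1, q2)

Final answer: Equivalent pairs: (q1, q2)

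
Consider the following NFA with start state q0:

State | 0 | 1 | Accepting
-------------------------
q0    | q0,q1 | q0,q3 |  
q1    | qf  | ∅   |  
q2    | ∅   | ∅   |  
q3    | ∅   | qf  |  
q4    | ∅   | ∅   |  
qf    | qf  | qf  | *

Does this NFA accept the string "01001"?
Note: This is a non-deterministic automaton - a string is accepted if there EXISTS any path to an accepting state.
Track the set of states the NFA could be in: start {q0}
Read '0': {q0} → {q0, q1}
Read '1': {q0, q1} → {q0, q3}
Read '0': {q0, q3} → {q0, q1}
Read '0': {q0, q1} → {q0, q1, qf}
Read '1': {q0, q1, qf} → {q0, q3, qf}
Final set {q0, q3, qf} contains accepting state(s) {qf} → accepted.

Final answer: Yes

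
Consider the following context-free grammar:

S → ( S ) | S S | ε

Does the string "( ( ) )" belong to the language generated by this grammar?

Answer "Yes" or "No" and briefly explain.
A derivation exists: S ⇒ ( S ) ⇒ ( ( S ) ) ⇒ ( ( ) ) (using S → ( S ) twice, then S → ε).

Final answer: Yes - a valid derivation exists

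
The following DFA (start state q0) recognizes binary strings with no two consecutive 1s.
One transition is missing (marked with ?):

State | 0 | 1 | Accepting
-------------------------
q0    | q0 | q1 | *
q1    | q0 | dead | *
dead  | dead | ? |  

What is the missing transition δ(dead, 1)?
dead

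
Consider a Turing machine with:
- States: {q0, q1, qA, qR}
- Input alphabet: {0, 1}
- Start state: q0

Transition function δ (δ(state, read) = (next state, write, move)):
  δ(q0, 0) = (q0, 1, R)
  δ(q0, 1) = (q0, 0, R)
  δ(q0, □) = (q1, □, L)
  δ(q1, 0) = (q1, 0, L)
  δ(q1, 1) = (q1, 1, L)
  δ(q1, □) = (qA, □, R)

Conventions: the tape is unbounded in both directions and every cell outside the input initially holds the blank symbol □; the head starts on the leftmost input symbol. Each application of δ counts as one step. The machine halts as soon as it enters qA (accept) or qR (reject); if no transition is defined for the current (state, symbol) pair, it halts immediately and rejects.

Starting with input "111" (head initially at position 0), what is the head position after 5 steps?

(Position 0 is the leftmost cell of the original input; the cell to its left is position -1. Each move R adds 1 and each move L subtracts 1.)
Step 0: [q0]111 (head at position 0)
Step 1: δ(q0, 1) = (q0, 0, R)  ⊢  0[q0]11 (head at position 1)
Step 2: δ(q0, 1) = (q0, 0, R)  ⊢  00[q0]1 (head at position 2)
Step 3: δ(q0, 1) = (q0, 0, R)  ⊢  000[q0]□ (head at position 3)
Step 4: δ(q0, □) = (q1, □, L)  ⊢  00[q1]0□ (head at position 2)
Step 5: δ(q1, 0) = (q1, 0, L)  ⊢  0[q1]00□ (head at position 1)
Head position after 5 steps: 1

Final answer: Position 1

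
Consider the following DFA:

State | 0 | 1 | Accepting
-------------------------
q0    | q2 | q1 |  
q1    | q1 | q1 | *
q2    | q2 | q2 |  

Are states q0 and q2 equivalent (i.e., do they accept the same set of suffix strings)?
Try the suffix "1".
From q0: q0 → q1 — accepting.
From q2: q2 → q2 — not accepting.
The two states disagree on this suffix, so they are not equivalent.

Final answer: No. Distinguishing string: "1" - accepted from q0 but not from q2.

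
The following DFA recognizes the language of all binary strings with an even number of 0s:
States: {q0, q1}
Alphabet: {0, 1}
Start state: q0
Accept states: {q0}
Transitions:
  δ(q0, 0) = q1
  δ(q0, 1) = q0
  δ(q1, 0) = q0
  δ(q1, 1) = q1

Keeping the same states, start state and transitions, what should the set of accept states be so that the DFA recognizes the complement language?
The DFA is complete (every state has a transition on every symbol), so the complement
is recognized by the same DFA with accepting and non-accepting states swapped.
Original accept states: {q0}
Complement accept states = All states - Original accept states
= {q0, q1} - {q0}
= {q1}
Complement language: strings with an ODD number of 0s

Final answer: {q1}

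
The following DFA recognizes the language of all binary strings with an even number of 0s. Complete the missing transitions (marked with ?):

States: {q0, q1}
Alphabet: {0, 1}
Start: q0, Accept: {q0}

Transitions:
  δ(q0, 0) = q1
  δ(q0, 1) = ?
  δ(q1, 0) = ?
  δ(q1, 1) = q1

What each state remembers (consistent with the given transitions and accept states):
  q0: an even number of 0s has been read so far
  q1: an odd number of 0s has been read so far
Filling in the missing entries:
  δ(q0, 1): in q0 (an even number of 0s has been read so far), after reading 1 we have: an even number of 0s has been read so far → q0
  δ(q1, 0): in q1 (an odd number of 0s has been read so far), after reading 0 we have: an even number of 0s has been read so far → q0

Final answer: δ(q0, 1) = q0; δ(q1, 0) = q0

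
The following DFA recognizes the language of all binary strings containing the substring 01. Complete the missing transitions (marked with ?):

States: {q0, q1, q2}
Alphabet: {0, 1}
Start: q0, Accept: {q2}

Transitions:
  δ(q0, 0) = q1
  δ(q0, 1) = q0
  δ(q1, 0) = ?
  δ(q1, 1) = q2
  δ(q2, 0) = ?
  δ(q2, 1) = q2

What each state remembers (consistent with the given transitions and accept states):
  q0: 01 not seen yet and the last symbol was not 0
  q1: 01 not seen yet and the last symbol was 0
  q2: the substring 01 has already been seen
Filling in the missing entries:
  δ(q1, 0): in q1 (01 not seen yet and the last symbol was 0), after reading 0 we have: 01 not seen yet and the last symbol was 0 → q1
  δ(q2, 0): in q2 (the substring 01 has already been seen), after reading 0 we have: the substring 01 has already been seen → q2

Final answer: δ(q1, 0) = q1; δ(q2, 0) = q2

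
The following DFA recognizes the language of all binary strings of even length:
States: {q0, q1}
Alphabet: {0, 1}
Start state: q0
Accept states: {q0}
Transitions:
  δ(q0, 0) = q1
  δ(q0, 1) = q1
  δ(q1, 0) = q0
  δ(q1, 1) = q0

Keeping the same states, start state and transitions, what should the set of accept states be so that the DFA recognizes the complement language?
The DFA is complete (every state has a transition on every symbol), so the complement
is recognized by the same DFA with accepting and non-accepting states swapped.
Original accept states: {q0}
Complement accept states = All states - Original accept states
= {q0, q1} - {q0}
= {q1}
Complement language: strings of ODD length

Final answer: {q1}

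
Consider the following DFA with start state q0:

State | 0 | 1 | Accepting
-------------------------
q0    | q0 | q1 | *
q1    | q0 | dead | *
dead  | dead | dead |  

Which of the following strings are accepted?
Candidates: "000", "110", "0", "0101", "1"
"000": q0 → q0 → q0 → q0; q0 is accepting → accepted
"110": q0 → q1 → dead → dead; dead is not accepting → rejected
"0": q0 → q0; q0 is accepting → accepted
"0101": q0 → q0 → q1 → q0 → q1; q1 is accepting → accepted
"1": q0 → q1; q1 is accepting → accepted

Final answer: "000", "0", "0101", "1"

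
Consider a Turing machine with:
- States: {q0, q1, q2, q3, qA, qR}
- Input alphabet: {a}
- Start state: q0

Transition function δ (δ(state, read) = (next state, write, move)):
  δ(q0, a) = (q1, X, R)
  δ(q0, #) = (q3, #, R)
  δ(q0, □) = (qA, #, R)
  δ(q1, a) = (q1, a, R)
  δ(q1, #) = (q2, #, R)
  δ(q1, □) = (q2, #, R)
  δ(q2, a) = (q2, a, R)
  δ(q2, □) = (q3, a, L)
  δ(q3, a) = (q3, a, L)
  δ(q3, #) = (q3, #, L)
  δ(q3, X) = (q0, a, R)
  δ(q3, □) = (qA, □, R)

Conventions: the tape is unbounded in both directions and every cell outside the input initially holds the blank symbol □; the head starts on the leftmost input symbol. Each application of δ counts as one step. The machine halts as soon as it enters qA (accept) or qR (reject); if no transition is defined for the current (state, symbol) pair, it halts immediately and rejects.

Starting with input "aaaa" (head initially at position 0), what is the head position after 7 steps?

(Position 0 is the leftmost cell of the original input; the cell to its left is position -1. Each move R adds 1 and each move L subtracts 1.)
Step 0: [q0]aaaa (head at position 0)
Step 1: δ(q0, a) = (q1, X, R)  ⊢  X[q1]aaa (head at position 1)
Step 2: δ(q1, a) = (q1, a, R)  ⊢  Xa[q1]aa (head at position 2)
Step 3: δ(q1, a) = (q1, a, R)  ⊢  Xaa[q1]a (head at position 3)
Step 4: δ(q1, a) = (q1, a, R)  ⊢  Xaaa[q1]□ (head at position 4)
Step 5: δ(q1, □) = (q2, #, R)  ⊢  Xaaa#[q2]□ (head at position 5)
Step 6: δ(q2, □) = (q3, a, L)  ⊢  Xaaa[q3]#a (head at position 4)
Step 7: δ(q3, #) = (q3, #, L)  ⊢  Xaa[q3]a#a (head at position 3)
Head position after 7 steps: 3

Final answer: Position 3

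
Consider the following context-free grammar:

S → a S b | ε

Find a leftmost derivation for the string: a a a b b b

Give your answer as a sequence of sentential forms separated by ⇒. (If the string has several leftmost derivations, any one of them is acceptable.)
Start with S.
Step 1: the leftmost non-terminal is S; apply S → a S b:  a S b
Step 2: the leftmost non-terminal is S; apply S → a S b:  a a S b b
Step 3: the leftmost non-terminal is S; apply S → a S b:  a a a S b b b
Step 4: the leftmost non-terminal is S; apply S → ε:  a a a b b b

Final answer: S ⇒ a S b ⇒ a a S b b ⇒ a a a S b b b ⇒ a a a b b b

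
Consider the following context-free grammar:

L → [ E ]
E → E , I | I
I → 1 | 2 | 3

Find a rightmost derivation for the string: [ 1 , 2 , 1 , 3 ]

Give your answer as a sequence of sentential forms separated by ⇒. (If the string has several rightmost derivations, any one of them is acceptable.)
Start with L.
Step 1: the rightmost non-terminal is L; apply L → [ E ]:  [ E ]
Step 2: the rightmost non-terminal is E; apply E → E , I:  [ E , I ]
Step 3: the rightmost non-terminal is I; apply I → 3:  [ E , 3 ]
Step 4: the rightmost non-terminal is E; apply E → E , I:  [ E , I , 3 ]
Step 5: the rightmost non-terminal is I; apply I → 1:  [ E , 1 , 3 ]
Step 6: the rightmost non-terminal is E; apply E → E , I:  [ E , I , 1 , 3 ]
Step 7: the rightmost non-terminal is I; apply I → 2:  [ E , 2 , 1 , 3 ]
Step 8: the rightmost non-terminal is E; apply E → I:  [ I , 2 , 1 , 3 ]
Step 9: the rightmost non-terminal is I; apply I → 1:  [ 1 , 2 , 1 , 3 ]

Final answer: L ⇒ [ E ] ⇒ [ E , I ] ⇒ [ E , 3 ] ⇒ [ E , I , 3 ] ⇒ [ E , 1 , 3 ] ⇒ [ E , I , 1 , 3 ] ⇒ [ E , 2 , 1 , 3 ] ⇒ [ I , 2 , 1 , 3 ] ⇒ [ 1 , 2 , 1 , 3 ]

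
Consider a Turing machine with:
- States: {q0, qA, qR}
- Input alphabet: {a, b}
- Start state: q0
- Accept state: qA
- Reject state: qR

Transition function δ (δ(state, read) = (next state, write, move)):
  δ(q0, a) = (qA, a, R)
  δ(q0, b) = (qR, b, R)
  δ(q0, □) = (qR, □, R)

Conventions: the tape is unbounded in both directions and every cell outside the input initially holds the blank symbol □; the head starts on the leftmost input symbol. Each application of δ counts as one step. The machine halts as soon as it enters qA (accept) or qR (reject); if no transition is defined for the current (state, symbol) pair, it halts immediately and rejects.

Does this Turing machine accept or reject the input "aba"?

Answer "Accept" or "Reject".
Step 0: [q0]aba (head at position 0)
Step 1: δ(q0, a) = (qA, a, R)  ⊢  a[qA]ba (head at position 1)
The machine is in qA, so it halts and accepts.

Final answer: Accept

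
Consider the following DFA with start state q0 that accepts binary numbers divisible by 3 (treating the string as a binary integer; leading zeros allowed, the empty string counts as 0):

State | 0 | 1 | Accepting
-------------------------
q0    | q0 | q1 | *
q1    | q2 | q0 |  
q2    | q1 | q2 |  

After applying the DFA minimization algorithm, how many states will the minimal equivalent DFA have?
All 3 states are reachable from q0, so none can be removed as unreachable.
Table-filling: first mark every (accepting, non-accepting) pair as distinguishable (accepting: {q0}; non-accepting: {q1, q2}).
Round 1: (q1, q2) on '1' go to q0 and q2, already distinguishable → mark.
Every pair of states is distinguishable, so the DFA is already minimal.
Equivalence classes: {q0}, {q1}, {q2} → 3 states.

Final answer: 3 states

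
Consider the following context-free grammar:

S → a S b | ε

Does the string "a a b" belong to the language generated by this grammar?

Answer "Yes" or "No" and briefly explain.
Every derivation applies S → a S b some number n of times and then S → ε, producing a^n b^n with equally many a's and b's. The string a a b has two a's but only one b, so it cannot be derived.

Final answer: No - no valid derivation exists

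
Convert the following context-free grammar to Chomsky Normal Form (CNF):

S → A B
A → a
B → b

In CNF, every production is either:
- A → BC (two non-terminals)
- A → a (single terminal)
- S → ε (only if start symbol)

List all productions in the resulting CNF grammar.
The grammar has no ε-productions or unit productions to eliminate.
S → A B is already in CNF (two non-terminals) – keep it.
A → a is already in CNF (single terminal) – keep it.
B → b is already in CNF (single terminal) – keep it.
Resulting CNF grammar (3 productions): A → a; B → b; S → A B

Final answer: A → a; B → b; S → A B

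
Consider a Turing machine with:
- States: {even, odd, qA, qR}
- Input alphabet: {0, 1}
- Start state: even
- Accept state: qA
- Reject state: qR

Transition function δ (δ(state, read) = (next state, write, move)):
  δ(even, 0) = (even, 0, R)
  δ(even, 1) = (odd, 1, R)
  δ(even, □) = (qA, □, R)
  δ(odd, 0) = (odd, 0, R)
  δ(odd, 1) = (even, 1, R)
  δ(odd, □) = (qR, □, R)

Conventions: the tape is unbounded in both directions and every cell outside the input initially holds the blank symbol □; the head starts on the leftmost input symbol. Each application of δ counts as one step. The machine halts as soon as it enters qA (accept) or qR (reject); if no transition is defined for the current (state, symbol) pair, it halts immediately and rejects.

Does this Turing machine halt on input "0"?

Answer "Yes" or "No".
Step 0: [even]0 (head at position 0)
Step 1: δ(even, 0) = (even, 0, R)  ⊢  0[even]□ (head at position 1)
Step 2: δ(even, □) = (qA, □, R)  ⊢  0□[qA]□ (head at position 2)
The machine is in qA, so it halts and accepts.
It halts after 2 steps.

Final answer: Yes - halts after 2 steps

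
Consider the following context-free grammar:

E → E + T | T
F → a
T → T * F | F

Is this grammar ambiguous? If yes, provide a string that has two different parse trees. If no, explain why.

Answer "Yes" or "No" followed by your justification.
This is the standard stratified expression grammar: '+' is introduced only by the left-recursive rule E → E + T and '*' only by the left-recursive rule T → T * F, with F → a. For any string, the last '+' must be the one produced at the root E (everything after it is a T containing no '+'), and likewise within each T the last '*' is produced at its root. This fixes the parse tree uniquely (left-associative, '*' binding tighter than '+'), so every string has exactly one parse tree.

Final answer: No - the grammar is unambiguous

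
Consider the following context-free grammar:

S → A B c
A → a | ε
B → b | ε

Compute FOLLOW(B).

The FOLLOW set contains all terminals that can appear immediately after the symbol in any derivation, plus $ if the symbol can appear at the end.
B occurs in S → A B c, immediately followed by the terminal c. So FOLLOW(B) = {c}.

Final answer: {c}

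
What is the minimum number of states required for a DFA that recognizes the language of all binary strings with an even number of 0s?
Language: binary strings with an even number of 0s
Lower bound (Myhill–Nerode): the prefixes ε, 0 are pairwise distinguishable:
  ε vs 0: suffix ε distinguishes them (ε has zero 0s (accepted), 0 has one 0 (rejected))
So any DFA needs at least 2 states.
Upper bound: a DFA with 2 states exists (one state per class above).
Minimum states: 2

Final answer: 2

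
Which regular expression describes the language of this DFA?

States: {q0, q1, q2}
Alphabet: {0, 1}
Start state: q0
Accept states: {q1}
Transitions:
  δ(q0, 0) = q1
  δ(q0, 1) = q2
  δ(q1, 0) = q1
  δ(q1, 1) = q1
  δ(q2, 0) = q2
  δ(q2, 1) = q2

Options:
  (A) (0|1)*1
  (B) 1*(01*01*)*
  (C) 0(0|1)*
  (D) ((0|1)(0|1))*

Testing sample strings against the DFA:
  '01111' -> accepted
  '01111' -> accepted
  '011' -> accepted
  '010' -> accepted
Checking each option for a counterexample:
  (A) (0|1)*1: '0' is accepted by the DFA but does not match the regex → eliminated
  (B) 1*(01*01*)*: ε is rejected by the DFA but matches the regex → eliminated
  (C) 0(0|1)*: agrees with the DFA on all strings of length ≤ 4
  (D) ((0|1)(0|1))*: ε is rejected by the DFA but matches the regex → eliminated
Only (C) 0(0|1)* is consistent with the DFA.

Final answer: (C) 0(0|1)*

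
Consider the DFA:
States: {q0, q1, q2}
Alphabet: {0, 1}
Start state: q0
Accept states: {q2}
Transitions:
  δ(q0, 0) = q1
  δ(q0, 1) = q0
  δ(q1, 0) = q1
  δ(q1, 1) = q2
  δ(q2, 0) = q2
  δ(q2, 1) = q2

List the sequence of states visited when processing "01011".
Starting at q0
Read '0': q0 -> q1
Read '1': q1 -> q2
Read '0': q2 -> q2
Read '1': q2 -> q2
Read '1': q2 -> q2

Final answer: q0 -> q1 -> q2 -> q2 -> q2 -> q2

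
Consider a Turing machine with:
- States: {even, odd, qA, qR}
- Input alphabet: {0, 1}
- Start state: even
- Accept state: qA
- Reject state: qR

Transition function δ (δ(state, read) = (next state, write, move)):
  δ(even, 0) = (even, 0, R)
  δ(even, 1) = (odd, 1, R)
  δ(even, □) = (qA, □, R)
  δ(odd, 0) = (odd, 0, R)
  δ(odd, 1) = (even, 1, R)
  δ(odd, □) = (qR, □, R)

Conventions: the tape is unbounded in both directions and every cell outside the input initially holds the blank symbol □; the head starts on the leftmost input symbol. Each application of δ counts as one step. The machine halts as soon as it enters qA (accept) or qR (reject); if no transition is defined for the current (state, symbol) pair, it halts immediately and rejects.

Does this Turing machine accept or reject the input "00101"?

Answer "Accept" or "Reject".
Step 0: [even]00101 (head at position 0)
Step 1: δ(even, 0) = (even, 0, R)  ⊢  0[even]0101 (head at position 1)
Step 2: δ(even, 0) = (even, 0, R)  ⊢  00[even]101 (head at position 2)
Step 3: δ(even, 1) = (odd, 1, R)  ⊢  001[odd]01 (head at position 3)
Step 4: δ(odd, 0) = (odd, 0, R)  ⊢  0010[odd]1 (head at position 4)
Step 5: δ(odd, 1) = (even, 1, R)  ⊢  00101[even]□ (head at position 5)
Step 6: δ(even, □) = (qA, □, R)  ⊢  00101□[qA]□ (head at position 6)
The machine is in qA, so it halts and accepts.

Final answer: Accept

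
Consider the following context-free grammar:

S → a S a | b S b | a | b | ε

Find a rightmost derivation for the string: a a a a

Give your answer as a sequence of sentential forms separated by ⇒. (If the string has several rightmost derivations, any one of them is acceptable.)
Start with S.
Step 1: the rightmost non-terminal is S; apply S → a S a:  a S a
Step 2: the rightmost non-terminal is S; apply S → a S a:  a a S a a
Step 3: the rightmost non-terminal is S; apply S → ε:  a a a a

Final answer: S ⇒ a S a ⇒ a a S a a ⇒ a a a a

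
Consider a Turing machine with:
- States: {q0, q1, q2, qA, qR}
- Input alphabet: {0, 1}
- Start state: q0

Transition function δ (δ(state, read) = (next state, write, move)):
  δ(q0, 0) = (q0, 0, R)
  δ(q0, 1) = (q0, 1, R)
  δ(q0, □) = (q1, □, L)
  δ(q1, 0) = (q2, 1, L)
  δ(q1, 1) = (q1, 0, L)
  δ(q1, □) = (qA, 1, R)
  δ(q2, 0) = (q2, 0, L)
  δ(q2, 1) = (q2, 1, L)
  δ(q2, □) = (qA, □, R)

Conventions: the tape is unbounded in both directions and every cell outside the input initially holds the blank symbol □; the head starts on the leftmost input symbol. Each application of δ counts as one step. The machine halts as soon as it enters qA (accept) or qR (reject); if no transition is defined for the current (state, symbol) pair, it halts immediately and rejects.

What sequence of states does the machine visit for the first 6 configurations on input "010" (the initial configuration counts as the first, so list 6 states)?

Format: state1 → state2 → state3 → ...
Step 0: [q0]010 (head at position 0)
Step 1: δ(q0, 0) = (q0, 0, R)  ⊢  0[q0]10 (head at position 1)
Step 2: δ(q0, 1) = (q0, 1, R)  ⊢  01[q0]0 (head at position 2)
Step 3: δ(q0, 0) = (q0, 0, R)  ⊢  010[q0]□ (head at position 3)
Step 4: δ(q0, □) = (q1, □, L)  ⊢  01[q1]0□ (head at position 2)
Step 5: δ(q1, 0) = (q2, 1, L)  ⊢  0[q2]11□ (head at position 1)
Reading off the states of these 6 configurations: q0 → q0 → q0 → q0 → q1 → q2

Final answer: q0 → q0 → q0 → q0 → q1 → q2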